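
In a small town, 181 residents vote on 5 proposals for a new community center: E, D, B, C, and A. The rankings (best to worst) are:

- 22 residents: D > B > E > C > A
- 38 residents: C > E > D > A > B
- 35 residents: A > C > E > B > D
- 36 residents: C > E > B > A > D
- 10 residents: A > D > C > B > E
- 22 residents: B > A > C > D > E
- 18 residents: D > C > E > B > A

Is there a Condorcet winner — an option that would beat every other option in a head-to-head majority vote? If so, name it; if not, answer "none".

C

C vs E: 159–22 for C.
C vs D: 131–50 for C.
C vs B: 137–44 for C.
C vs A: 114–67 for C.
C beats every other option head-to-head.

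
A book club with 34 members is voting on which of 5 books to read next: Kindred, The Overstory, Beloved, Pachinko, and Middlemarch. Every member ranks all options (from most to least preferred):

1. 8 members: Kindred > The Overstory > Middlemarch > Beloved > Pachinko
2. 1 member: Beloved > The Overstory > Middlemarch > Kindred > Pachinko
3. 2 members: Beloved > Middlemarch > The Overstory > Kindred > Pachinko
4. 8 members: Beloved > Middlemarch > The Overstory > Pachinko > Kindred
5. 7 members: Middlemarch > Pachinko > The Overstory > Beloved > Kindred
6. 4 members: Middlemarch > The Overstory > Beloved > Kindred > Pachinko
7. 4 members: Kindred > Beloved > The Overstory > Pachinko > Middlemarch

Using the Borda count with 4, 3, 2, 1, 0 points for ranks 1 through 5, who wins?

Kindred: 8·4 + 1·1 + 2·1 + 8·0 + 7·0 + 4·1 + 4·4 = 55
The Overstory: 8·3 + 1·3 + 2·2 + 8·2 + 7·2 + 4·3 + 4·2 = 81
Beloved: 8·1 + 1·4 + 2·4 + 8·4 + 7·1 + 4·2 + 4·3 = 79
Pachinko: 8·0 + 1·0 + 2·0 + 8·1 + 7·3 + 4·0 + 4·1 = 33
Middlemarch: 8·2 + 1·2 + 2·3 + 8·3 + 7·4 + 4·4 + 4·0 = 92
Middlemarch has the highest Borda score (92).

Middlemarch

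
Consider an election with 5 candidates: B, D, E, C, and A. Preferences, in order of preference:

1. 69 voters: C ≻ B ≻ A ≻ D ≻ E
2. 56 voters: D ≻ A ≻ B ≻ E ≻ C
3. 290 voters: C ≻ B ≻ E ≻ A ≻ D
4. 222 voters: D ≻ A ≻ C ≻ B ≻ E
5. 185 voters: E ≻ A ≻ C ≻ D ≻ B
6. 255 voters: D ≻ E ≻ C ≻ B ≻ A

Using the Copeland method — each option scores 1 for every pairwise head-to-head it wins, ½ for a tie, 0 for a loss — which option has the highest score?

C

B: beats E and A; loses to D and C → score 2.
D: beats B and E; loses to C and A → score 2.
E: beats A; loses to B, D, and C → score 1.
C: beats B, D, E, and A → score 4.
A: beats D; loses to B, E, and C → score 1.
C has the best pairwise record.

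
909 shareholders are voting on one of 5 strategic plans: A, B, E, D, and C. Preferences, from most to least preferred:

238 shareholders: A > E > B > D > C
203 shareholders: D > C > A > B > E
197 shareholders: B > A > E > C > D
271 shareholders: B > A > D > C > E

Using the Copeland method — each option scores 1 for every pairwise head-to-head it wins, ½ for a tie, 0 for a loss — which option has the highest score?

B

A: beats E, D, and C; loses to B → score 3.
B: beats A, E, D, and C → score 4.
E: loses to A, B, D, and C → score 0.
D: beats E and C; loses to A and B → score 2.
C: beats E; loses to A, B, and D → score 1.
B has the best pairwise record.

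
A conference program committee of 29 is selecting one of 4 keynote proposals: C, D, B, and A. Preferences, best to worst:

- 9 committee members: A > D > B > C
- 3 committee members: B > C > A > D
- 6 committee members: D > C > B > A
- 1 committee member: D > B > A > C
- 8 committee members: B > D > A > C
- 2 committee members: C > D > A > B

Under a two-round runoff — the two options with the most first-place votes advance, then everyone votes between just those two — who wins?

B

Round 1 first-place votes: C 2, D 7, B 11, A 9.
B and A advance.
Runoff: B is preferred to A by 18 voters; A by 11.
B wins the runoff.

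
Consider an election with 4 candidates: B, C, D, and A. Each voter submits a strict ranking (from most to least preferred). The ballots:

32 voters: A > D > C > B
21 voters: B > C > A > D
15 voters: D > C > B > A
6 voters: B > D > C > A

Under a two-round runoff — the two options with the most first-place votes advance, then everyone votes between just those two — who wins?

Round 1 first-place votes: B 27, C 0, D 15, A 32.
A and B advance.
Runoff: A is preferred to B by 32 voters; B by 42.
B wins the runoff.

B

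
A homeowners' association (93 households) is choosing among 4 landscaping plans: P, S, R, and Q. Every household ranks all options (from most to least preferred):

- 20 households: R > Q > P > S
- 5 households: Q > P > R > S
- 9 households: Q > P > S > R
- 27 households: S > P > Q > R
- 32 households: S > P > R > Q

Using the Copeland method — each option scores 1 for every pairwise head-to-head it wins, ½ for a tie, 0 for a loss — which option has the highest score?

P: beats R and Q; loses to S → score 2.
S: beats P, R, and Q → score 3.
R: beats Q; loses to P and S → score 1.
Q: loses to P, S, and R → score 0.
S has the best pairwise record.

S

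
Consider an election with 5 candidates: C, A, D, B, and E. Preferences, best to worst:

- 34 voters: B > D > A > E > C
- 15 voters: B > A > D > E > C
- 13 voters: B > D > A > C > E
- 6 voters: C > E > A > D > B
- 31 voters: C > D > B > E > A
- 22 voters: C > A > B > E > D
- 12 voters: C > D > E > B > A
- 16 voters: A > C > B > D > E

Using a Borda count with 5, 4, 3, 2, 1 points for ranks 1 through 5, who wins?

B

C: 34·1 + 15·1 + 13·2 + 6·5 + 31·5 + 22·5 + 12·5 + 16·4 = 494
A: 34·3 + 15·4 + 13·3 + 6·3 + 31·1 + 22·4 + 12·1 + 16·5 = 430
D: 34·4 + 15·3 + 13·4 + 6·2 + 31·4 + 22·1 + 12·4 + 16·2 = 471
B: 34·5 + 15·5 + 13·5 + 6·1 + 31·3 + 22·3 + 12·2 + 16·3 = 547
E: 34·2 + 15·2 + 13·1 + 6·4 + 31·2 + 22·2 + 12·3 + 16·1 = 293
B has the highest Borda score (547).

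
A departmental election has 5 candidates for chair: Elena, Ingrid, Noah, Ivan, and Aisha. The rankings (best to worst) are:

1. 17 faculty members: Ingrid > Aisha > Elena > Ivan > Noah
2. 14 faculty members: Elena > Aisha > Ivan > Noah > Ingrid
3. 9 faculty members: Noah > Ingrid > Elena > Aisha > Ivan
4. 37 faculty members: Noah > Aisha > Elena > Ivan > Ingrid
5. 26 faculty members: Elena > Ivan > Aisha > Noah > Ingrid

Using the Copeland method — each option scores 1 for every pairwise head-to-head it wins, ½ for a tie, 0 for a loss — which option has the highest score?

Aisha

Elena: beats Ingrid, Noah, and Ivan; loses to Aisha → score 3.
Ingrid: loses to Elena, Noah, Ivan, and Aisha → score 0.
Noah: beats Ingrid; loses to Elena, Ivan, and Aisha → score 1.
Ivan: beats Ingrid and Noah; loses to Elena and Aisha → score 2.
Aisha: beats Elena, Ingrid, Noah, and Ivan → score 4.
Aisha has the best pairwise record.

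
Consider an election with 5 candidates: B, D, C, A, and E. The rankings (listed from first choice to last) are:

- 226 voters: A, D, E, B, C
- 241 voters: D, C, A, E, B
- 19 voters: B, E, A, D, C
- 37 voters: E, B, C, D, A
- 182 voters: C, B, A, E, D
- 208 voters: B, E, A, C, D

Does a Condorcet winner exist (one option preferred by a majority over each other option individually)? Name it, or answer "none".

none

Checking pairwise contests:
D beats B 467–446.
A beats D 635–278.
B beats C 490–423.
C beats A 460–453.
D beats E 467–446.
Every option loses at least one head-to-head, so there is no Condorcet winner.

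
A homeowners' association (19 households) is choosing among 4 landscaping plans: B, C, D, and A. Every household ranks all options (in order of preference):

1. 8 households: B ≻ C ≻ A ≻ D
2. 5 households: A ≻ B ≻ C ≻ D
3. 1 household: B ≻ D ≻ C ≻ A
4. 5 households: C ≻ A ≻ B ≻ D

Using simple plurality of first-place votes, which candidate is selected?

First-place votes: B 9, C 5, D 0, A 5.
B has the most first-place votes.

B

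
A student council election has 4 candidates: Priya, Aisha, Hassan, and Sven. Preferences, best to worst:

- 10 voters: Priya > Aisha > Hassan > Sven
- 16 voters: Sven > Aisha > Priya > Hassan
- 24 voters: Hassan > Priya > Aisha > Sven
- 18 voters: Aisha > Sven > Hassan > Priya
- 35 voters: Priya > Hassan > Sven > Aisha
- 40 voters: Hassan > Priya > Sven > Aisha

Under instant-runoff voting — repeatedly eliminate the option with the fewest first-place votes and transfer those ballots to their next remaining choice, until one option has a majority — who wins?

Hassan

Round 1: Priya 45, Aisha 18, Hassan 64, Sven 16. Eliminate Sven.
Round 2: Priya 45, Aisha 34, Hassan 64. Eliminate Aisha.
Round 3: Priya 61, Hassan 82. Hassan has a majority.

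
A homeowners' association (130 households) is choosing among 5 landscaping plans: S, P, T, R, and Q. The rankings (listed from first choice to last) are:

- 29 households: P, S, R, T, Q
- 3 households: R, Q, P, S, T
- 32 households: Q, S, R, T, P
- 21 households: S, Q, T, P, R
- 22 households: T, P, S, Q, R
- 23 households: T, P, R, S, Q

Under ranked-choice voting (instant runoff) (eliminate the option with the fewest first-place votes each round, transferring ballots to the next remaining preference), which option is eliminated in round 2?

Round 1: S 21, P 29, T 45, R 3, Q 32. Eliminate R.
Round 2: S 21, P 29, T 45, Q 35. Eliminate S.

S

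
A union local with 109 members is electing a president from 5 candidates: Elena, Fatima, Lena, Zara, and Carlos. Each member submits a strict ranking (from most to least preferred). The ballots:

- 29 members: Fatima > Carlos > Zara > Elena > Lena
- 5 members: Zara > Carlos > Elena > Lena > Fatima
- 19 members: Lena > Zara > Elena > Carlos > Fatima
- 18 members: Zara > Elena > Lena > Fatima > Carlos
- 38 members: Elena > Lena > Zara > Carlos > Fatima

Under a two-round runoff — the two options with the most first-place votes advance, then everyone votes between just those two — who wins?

Round 1 first-place votes: Elena 38, Fatima 29, Lena 19, Zara 23, Carlos 0.
Elena and Fatima advance.
Runoff: Elena is preferred to Fatima by 80 voters; Fatima by 29.
Elena wins the runoff.

Elena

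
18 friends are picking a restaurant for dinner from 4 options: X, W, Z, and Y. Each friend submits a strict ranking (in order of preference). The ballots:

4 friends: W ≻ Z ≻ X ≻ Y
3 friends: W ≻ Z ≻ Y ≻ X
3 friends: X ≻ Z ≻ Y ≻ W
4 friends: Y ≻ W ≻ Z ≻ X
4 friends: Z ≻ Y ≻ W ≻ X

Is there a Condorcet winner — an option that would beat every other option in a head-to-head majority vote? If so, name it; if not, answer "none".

Checking pairwise contests:
W beats X 15–3.
Y beats W 11–7.
W beats Z 11–7.
Z beats Y 14–4.
Every option loses at least one head-to-head, so there is no Condorcet winner.

none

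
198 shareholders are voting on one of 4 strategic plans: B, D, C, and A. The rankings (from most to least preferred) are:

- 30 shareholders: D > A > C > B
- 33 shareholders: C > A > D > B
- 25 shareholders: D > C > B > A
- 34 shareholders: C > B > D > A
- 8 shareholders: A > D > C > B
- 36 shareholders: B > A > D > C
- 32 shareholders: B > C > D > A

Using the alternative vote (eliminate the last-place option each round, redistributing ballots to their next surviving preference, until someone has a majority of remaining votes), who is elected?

Round 1: B 68, D 55, C 67, A 8. Eliminate A.
Round 2: B 68, D 63, C 67. Eliminate D.
Round 3: B 68, C 130. C has a majority.

C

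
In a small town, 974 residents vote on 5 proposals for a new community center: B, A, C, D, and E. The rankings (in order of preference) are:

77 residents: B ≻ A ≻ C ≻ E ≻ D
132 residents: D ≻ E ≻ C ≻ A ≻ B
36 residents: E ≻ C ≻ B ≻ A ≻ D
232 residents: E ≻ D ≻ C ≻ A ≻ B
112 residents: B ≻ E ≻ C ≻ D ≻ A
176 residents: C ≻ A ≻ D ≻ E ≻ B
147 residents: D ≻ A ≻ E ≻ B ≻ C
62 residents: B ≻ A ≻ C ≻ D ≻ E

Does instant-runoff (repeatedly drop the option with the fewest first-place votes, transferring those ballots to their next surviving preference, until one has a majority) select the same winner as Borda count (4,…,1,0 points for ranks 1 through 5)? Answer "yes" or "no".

no

Instant-runoff — R1 B 251, A 0, C 176, D 279, E 268 (A out); R2 B 251, C 176, D 279, E 268 (C out); R3 B 251, D 455, E 268 (B out); R4 D 517, E 457 (D winner). Winner: D.
Borda — scores: B 1223, A 1786, C 2042, D 2338, E 2351. Winner: E.
The two methods disagree.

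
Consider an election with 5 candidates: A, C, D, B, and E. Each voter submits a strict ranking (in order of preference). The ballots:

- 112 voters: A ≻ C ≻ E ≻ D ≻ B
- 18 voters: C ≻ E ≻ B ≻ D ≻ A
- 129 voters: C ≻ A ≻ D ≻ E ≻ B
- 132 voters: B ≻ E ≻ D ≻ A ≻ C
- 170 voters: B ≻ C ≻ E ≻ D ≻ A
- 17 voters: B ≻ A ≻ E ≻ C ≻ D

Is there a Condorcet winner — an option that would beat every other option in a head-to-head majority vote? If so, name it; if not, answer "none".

B

B vs A: 337–241 for B.
B vs C: 319–259 for B.
B vs D: 337–241 for B.
B vs E: 319–259 for B.
B beats every other option head-to-head.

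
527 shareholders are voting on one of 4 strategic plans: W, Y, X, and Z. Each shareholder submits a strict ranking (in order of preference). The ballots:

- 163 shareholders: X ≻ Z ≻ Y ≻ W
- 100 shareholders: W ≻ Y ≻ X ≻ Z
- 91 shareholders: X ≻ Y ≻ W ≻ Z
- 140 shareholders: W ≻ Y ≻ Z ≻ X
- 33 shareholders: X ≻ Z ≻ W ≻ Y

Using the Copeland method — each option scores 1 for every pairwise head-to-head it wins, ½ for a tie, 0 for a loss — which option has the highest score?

W: beats Y and Z; loses to X → score 2.
Y: beats Z; loses to W and X → score 1.
X: beats W, Y, and Z → score 3.
Z: loses to W, Y, and X → score 0.
X has the best pairwise record.

X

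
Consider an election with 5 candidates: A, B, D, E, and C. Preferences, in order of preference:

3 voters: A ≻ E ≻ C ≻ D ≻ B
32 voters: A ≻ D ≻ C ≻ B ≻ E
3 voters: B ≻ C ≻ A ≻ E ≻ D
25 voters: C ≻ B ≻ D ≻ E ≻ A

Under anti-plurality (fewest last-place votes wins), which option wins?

Last-place votes: A 25, B 3, D 3, E 32, C 0.
C is ranked last by the fewest voters, so C wins.

C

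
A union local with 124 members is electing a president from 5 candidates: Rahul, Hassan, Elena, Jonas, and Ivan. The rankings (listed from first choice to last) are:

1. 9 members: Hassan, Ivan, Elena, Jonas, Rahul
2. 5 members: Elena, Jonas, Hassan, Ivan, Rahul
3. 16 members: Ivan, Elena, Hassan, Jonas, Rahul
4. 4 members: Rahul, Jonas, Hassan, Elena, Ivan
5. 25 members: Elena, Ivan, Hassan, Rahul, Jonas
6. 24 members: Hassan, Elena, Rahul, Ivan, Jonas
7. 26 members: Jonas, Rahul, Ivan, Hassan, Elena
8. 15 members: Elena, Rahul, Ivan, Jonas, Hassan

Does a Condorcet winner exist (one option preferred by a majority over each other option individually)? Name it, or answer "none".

Checking pairwise contests:
Hassan beats Rahul 79–45.
Ivan beats Hassan 82–42.
Hassan beats Elena 63–61.
Rahul beats Jonas 68–56.
Rahul beats Ivan 69–55.
Every option loses at least one head-to-head, so there is no Condorcet winner.

none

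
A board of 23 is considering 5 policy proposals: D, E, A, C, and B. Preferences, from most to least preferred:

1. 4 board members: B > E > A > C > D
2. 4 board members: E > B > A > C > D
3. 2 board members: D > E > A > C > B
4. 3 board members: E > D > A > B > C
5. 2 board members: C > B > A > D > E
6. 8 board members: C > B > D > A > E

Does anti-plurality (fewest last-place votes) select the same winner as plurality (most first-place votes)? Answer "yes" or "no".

Anti-plurality — last-place votes: D 8, E 10, A 0, C 3, B 2. Winner: A.
Plurality — first-place votes: D 2, E 7, A 0, C 10, B 4. Winner: C.
The two methods disagree.

no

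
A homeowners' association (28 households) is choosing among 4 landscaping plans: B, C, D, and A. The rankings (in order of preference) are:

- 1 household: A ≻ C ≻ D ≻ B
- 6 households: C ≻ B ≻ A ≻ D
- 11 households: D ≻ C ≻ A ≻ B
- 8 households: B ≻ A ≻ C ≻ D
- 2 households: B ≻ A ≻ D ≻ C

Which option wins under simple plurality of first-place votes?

First-place votes: B 10, C 6, D 11, A 1.
D has the most first-place votes.

D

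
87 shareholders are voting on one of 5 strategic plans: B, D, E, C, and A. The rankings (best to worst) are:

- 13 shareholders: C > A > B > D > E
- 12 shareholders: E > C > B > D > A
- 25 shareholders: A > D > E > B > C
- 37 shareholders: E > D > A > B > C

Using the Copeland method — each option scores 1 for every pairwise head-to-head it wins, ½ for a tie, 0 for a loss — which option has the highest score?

B: beats C; loses to D, E, and A → score 1.
D: beats B, C, and A; loses to E → score 3.
E: beats B, D, C, and A → score 4.
C: loses to B, D, E, and A → score 0.
A: beats B and C; loses to D and E → score 2.
E has the best pairwise record.

E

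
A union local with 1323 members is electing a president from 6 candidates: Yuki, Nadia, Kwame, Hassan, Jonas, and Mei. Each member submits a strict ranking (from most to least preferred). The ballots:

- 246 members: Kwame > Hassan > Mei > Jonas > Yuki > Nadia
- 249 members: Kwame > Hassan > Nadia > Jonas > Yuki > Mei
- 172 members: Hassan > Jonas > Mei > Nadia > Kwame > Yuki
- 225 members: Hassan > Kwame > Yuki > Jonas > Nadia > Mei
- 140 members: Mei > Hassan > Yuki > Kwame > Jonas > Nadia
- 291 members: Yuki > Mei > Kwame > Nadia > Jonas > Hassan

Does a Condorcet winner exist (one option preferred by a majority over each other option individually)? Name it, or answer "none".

Kwame vs Yuki: 892–431 for Kwame.
Kwame vs Nadia: 1151–172 for Kwame.
Kwame vs Hassan: 786–537 for Kwame.
Kwame vs Jonas: 1151–172 for Kwame.
Kwame vs Mei: 720–603 for Kwame.
Kwame beats every other option head-to-head.

Kwame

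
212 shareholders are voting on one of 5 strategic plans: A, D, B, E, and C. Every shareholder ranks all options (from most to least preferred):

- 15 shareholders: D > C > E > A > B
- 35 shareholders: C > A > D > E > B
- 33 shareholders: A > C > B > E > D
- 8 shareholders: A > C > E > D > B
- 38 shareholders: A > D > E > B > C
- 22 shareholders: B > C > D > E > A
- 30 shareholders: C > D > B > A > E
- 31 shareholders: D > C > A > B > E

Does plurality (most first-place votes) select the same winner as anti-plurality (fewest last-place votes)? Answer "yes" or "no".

Plurality — first-place votes: A 79, D 46, B 22, E 0, C 65. Winner: A.
Anti-plurality — last-place votes: A 22, D 33, B 58, E 61, C 38. Winner: A.
The two methods agree.

yes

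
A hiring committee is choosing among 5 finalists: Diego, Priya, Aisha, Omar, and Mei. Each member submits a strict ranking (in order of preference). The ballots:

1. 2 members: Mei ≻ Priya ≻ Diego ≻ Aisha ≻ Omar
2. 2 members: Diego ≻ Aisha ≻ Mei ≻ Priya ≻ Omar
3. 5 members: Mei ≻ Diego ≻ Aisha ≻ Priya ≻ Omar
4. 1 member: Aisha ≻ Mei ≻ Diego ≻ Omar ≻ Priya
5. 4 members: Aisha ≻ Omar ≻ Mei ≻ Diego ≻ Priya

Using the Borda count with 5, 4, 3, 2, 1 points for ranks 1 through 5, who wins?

Diego: 2·3 + 2·5 + 5·4 + 1·3 + 4·2 = 47
Priya: 2·4 + 2·2 + 5·2 + 1·1 + 4·1 = 27
Aisha: 2·2 + 2·4 + 5·3 + 1·5 + 4·5 = 52
Omar: 2·1 + 2·1 + 5·1 + 1·2 + 4·4 = 27
Mei: 2·5 + 2·3 + 5·5 + 1·4 + 4·3 = 57
Mei has the highest Borda score (57).

Mei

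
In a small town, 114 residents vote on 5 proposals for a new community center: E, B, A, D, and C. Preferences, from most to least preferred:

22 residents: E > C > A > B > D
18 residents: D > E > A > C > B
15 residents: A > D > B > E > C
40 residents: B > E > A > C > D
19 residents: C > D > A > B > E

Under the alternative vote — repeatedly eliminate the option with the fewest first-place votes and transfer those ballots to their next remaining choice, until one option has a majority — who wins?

B

Round 1: E 22, B 40, A 15, D 18, C 19. Eliminate A.
Round 2: E 22, B 40, D 33, C 19. Eliminate C.
Round 3: E 22, B 40, D 52. Eliminate E.
Round 4: B 62, D 52. B has a majority.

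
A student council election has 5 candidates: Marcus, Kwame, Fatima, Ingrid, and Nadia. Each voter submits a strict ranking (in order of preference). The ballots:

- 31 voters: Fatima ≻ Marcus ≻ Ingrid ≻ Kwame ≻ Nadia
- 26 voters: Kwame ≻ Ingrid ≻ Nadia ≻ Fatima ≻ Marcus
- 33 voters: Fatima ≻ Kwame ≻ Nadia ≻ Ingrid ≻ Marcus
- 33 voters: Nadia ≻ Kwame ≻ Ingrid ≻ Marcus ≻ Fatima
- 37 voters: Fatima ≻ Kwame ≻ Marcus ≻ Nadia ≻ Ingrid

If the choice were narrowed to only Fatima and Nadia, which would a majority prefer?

Fatima

Voters preferring Fatima to Nadia: 101; preferring Nadia to Fatima: 59.
Fatima wins the head-to-head.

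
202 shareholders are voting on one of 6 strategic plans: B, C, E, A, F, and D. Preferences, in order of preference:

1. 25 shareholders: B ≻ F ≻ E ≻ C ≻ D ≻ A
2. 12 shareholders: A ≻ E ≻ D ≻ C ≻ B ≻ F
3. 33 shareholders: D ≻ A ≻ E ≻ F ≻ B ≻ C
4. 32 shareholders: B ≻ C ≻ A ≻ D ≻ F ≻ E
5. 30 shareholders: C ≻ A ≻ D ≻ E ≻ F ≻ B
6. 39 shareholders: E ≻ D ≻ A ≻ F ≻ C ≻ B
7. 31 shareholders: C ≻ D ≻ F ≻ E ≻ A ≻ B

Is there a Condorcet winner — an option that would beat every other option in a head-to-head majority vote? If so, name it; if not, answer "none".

Checking pairwise contests:
C beats B 112–90.
E beats C 109–93.
A beats E 107–95.
C beats A 118–84.
C beats F 105–97.
C beats D 118–84.
Every option loses at least one head-to-head, so there is no Condorcet winner.

none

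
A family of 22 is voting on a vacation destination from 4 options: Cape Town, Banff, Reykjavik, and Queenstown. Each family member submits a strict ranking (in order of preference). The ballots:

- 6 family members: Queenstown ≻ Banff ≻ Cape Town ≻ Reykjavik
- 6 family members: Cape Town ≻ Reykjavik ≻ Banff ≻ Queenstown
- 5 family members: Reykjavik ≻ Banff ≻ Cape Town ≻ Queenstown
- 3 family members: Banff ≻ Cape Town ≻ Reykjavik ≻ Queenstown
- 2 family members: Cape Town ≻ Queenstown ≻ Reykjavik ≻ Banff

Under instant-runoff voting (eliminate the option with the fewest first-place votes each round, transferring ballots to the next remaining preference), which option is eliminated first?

Banff

Round 1: Cape Town 8, Banff 3, Reykjavik 5, Queenstown 6. Eliminate Banff.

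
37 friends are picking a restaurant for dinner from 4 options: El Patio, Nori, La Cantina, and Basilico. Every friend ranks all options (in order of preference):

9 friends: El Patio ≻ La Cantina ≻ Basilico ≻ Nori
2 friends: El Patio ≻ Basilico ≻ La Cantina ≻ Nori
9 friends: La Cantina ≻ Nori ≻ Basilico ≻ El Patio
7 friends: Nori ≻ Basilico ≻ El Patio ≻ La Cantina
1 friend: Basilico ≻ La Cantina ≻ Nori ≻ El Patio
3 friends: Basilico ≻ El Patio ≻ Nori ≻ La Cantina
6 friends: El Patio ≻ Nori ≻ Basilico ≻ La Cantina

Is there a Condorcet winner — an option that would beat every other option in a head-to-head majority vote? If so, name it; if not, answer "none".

none

Checking pairwise contests:
Basilico beats El Patio 20–17.
El Patio beats Nori 20–17.
El Patio beats La Cantina 27–10.
Nori beats Basilico 22–15.
Every option loses at least one head-to-head, so there is no Condorcet winner.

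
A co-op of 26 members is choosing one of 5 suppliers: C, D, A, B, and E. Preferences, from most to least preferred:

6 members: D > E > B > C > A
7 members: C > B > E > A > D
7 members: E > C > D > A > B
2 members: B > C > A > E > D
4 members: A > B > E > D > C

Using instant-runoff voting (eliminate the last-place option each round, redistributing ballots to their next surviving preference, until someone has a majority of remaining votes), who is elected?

Round 1: C 7, D 6, A 4, B 2, E 7. Eliminate B.
Round 2: C 9, D 6, A 4, E 7. Eliminate A.
Round 3: C 9, D 6, E 11. Eliminate D.
Round 4: C 9, E 17. E has a majority.

E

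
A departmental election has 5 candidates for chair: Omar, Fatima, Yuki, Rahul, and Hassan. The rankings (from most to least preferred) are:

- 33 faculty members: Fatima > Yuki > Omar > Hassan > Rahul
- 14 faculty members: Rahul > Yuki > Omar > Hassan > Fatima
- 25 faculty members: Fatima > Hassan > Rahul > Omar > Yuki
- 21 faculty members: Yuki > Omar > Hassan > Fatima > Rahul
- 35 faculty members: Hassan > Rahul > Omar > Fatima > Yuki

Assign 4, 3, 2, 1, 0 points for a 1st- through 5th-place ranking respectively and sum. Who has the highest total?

Omar: 33·2 + 14·2 + 25·1 + 21·3 + 35·2 = 252
Fatima: 33·4 + 14·0 + 25·4 + 21·1 + 35·1 = 288
Yuki: 33·3 + 14·3 + 25·0 + 21·4 + 35·0 = 225
Rahul: 33·0 + 14·4 + 25·2 + 21·0 + 35·3 = 211
Hassan: 33·1 + 14·1 + 25·3 + 21·2 + 35·4 = 304
Hassan has the highest Borda score (304).

Hassan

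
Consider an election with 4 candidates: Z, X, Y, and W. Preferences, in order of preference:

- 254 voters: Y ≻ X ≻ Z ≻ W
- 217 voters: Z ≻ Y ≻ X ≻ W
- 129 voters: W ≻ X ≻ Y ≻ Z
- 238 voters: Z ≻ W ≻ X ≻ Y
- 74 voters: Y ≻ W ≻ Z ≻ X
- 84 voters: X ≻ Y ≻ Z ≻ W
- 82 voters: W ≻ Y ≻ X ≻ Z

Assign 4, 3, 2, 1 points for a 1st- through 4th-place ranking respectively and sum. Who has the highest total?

Y

Z: 254·2 + 217·4 + 129·1 + 238·4 + 74·2 + 84·2 + 82·1 = 2855
X: 254·3 + 217·2 + 129·3 + 238·2 + 74·1 + 84·4 + 82·2 = 2633
Y: 254·4 + 217·3 + 129·2 + 238·1 + 74·4 + 84·3 + 82·3 = 2957
W: 254·1 + 217·1 + 129·4 + 238·3 + 74·3 + 84·1 + 82·4 = 2335
Y has the highest Borda score (2957).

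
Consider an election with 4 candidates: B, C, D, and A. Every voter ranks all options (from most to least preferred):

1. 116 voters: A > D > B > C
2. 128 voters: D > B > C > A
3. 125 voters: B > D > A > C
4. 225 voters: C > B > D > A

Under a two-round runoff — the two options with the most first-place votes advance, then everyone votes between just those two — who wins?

D

Round 1 first-place votes: B 125, C 225, D 128, A 116.
C and D advance.
Runoff: C is preferred to D by 225 voters; D by 369.
D wins the runoff.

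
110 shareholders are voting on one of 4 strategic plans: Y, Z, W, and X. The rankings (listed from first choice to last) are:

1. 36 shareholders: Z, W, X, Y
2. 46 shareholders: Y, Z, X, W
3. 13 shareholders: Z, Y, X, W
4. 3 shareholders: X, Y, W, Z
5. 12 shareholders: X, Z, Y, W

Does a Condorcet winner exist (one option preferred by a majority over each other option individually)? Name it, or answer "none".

Z

Z vs Y: 61–49 for Z.
Z vs W: 107–3 for Z.
Z vs X: 95–15 for Z.
Z beats every other option head-to-head.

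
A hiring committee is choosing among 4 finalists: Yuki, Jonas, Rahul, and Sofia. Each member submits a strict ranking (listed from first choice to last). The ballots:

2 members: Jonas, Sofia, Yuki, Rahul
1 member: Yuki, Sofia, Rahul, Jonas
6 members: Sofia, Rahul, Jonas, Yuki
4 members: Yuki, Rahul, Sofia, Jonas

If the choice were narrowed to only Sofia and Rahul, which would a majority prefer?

Sofia

Voters preferring Sofia to Rahul: 9; preferring Rahul to Sofia: 4.
Sofia wins the head-to-head.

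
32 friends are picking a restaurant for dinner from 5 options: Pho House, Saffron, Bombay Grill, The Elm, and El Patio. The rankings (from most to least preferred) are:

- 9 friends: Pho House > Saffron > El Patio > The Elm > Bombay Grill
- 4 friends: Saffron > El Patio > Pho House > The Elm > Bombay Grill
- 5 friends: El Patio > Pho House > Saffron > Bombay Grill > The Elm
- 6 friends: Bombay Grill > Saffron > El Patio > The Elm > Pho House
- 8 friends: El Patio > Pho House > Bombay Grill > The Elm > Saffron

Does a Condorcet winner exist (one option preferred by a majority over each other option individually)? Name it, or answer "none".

none

Checking pairwise contests:
El Patio beats Pho House 23–9.
Pho House beats Saffron 22–10.
Pho House beats Bombay Grill 26–6.
Pho House beats The Elm 26–6.
Saffron beats El Patio 19–13.
Every option loses at least one head-to-head, so there is no Condorcet winner.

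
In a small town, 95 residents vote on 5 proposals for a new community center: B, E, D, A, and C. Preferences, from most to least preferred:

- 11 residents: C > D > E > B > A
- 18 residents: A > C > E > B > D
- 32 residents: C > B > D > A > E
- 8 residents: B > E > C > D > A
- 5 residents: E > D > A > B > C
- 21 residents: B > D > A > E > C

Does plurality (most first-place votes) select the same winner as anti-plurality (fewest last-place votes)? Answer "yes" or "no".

Plurality — first-place votes: B 29, E 5, D 0, A 18, C 43. Winner: C.
Anti-plurality — last-place votes: B 0, E 32, D 18, A 19, C 26. Winner: B.
The two methods disagree.

no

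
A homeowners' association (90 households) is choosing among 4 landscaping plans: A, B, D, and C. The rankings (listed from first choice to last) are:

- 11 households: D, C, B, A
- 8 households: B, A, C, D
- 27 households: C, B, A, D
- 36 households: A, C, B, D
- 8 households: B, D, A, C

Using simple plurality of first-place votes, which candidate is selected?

First-place votes: A 36, B 16, D 11, C 27.
A has the most first-place votes.

A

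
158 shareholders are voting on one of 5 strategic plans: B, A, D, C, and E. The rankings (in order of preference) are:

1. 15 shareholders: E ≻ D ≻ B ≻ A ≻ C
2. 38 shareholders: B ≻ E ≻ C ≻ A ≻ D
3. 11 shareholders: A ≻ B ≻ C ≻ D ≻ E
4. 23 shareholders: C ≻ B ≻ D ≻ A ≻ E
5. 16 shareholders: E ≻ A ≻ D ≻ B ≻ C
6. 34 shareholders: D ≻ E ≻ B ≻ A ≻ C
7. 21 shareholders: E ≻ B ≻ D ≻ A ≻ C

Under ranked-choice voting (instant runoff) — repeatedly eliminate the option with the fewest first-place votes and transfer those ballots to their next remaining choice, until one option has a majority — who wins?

Round 1: B 38, A 11, D 34, C 23, E 52. Eliminate A.
Round 2: B 49, D 34, C 23, E 52. Eliminate C.
Round 3: B 72, D 34, E 52. Eliminate D.
Round 4: B 72, E 86. E has a majority.

E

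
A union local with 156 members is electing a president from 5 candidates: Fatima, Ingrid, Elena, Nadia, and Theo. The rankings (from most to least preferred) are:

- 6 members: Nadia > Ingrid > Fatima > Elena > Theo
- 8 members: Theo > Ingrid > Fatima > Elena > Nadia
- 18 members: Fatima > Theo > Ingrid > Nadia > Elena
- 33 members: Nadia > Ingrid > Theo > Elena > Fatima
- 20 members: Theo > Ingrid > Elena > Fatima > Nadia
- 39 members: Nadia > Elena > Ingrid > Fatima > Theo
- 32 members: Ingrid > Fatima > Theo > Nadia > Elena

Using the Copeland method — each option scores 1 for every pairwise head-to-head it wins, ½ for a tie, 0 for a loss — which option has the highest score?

Fatima: beats Theo; ties Nadia; loses to Ingrid and Elena → score 1.5.
Ingrid: beats Fatima, Elena, and Theo; ties Nadia → score 3.5.
Elena: beats Fatima; loses to Ingrid, Nadia, and Theo → score 1.
Nadia: beats Elena; ties Fatima, Ingrid, and Theo → score 2.5.
Theo: beats Elena; ties Nadia; loses to Fatima and Ingrid → score 1.5.
Ingrid has the best pairwise record.

Ingrid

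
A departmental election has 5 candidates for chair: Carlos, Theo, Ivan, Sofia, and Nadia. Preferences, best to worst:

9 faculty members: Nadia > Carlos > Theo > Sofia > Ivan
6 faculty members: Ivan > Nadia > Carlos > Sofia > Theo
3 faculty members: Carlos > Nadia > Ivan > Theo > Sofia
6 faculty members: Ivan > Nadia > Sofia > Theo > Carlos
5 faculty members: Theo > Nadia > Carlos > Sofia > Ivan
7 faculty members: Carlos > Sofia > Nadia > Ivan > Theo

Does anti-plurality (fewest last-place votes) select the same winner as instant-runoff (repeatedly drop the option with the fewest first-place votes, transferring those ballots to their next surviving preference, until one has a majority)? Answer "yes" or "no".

Anti-plurality — last-place votes: Carlos 6, Theo 13, Ivan 14, Sofia 3, Nadia 0. Winner: Nadia.
Instant-runoff — R1 Carlos 10, Theo 5, Ivan 12, Sofia 0, Nadia 9 (Sofia out); R2 Carlos 10, Theo 5, Ivan 12, Nadia 9 (Theo out); R3 Carlos 10, Ivan 12, Nadia 14 (Carlos out); R4 Ivan 12, Nadia 24 (Nadia winner). Winner: Nadia.
The two methods agree.

yes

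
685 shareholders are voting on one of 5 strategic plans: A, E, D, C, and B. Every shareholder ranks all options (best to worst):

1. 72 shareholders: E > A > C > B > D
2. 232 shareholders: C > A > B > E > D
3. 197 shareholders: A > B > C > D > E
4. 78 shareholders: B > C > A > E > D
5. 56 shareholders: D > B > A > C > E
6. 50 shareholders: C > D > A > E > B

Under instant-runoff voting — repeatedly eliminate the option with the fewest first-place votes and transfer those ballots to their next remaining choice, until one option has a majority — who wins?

Round 1: A 197, E 72, D 56, C 282, B 78. Eliminate D.
Round 2: A 197, E 72, C 282, B 134. Eliminate E.
Round 3: A 269, C 282, B 134. Eliminate B.
Round 4: A 325, C 360. C has a majority.

C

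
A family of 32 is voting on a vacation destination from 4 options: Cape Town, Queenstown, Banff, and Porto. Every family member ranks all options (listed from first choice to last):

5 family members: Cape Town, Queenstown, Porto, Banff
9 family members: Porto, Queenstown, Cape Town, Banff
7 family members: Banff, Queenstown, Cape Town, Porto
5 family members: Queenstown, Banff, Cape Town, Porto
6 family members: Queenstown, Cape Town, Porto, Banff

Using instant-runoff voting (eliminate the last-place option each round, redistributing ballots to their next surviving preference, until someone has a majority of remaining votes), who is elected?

Round 1: Cape Town 5, Queenstown 11, Banff 7, Porto 9. Eliminate Cape Town.
Round 2: Queenstown 16, Banff 7, Porto 9. Eliminate Banff.
Round 3: Queenstown 23, Porto 9. Queenstown has a majority.

Queenstown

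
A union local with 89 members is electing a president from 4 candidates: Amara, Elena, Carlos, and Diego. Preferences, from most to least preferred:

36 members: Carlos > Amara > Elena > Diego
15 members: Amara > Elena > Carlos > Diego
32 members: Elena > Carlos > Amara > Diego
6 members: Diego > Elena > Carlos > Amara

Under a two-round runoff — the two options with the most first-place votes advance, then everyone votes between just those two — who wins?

Elena

Round 1 first-place votes: Amara 15, Elena 32, Carlos 36, Diego 6.
Carlos and Elena advance.
Runoff: Carlos is preferred to Elena by 36 voters; Elena by 53.
Elena wins the runoff.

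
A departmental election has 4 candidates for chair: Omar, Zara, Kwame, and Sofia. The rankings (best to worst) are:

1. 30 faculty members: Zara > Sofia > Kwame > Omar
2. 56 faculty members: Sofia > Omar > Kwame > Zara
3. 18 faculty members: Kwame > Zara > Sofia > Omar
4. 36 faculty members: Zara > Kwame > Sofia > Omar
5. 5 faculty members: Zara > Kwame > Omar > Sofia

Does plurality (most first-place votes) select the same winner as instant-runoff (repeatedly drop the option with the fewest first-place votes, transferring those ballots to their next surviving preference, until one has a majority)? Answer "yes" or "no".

Plurality — first-place votes: Omar 0, Zara 71, Kwame 18, Sofia 56. Winner: Zara.
Instant-runoff — R1 Omar 0, Zara 71, Kwame 18, Sofia 56 (Omar out); R2 Zara 71, Kwame 18, Sofia 56 (Kwame out); R3 Zara 89, Sofia 56 (Zara winner). Winner: Zara.
The two methods agree.

yes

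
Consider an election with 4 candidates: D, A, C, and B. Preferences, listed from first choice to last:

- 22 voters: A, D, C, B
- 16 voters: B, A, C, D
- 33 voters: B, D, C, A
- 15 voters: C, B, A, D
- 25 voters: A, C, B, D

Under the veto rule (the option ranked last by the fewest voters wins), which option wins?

Last-place votes: D 56, A 33, C 0, B 22.
C is ranked last by the fewest voters, so C wins.

C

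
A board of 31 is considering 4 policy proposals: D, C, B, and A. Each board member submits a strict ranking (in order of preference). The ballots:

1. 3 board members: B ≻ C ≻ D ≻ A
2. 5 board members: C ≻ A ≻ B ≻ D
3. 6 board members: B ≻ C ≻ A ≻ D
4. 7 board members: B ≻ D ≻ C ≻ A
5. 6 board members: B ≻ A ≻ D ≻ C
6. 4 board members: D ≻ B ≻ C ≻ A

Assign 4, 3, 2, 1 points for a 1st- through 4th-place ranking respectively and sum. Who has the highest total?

D: 3·2 + 5·1 + 6·1 + 7·3 + 6·2 + 4·4 = 66
C: 3·3 + 5·4 + 6·3 + 7·2 + 6·1 + 4·2 = 75
B: 3·4 + 5·2 + 6·4 + 7·4 + 6·4 + 4·3 = 110
A: 3·1 + 5·3 + 6·2 + 7·1 + 6·3 + 4·1 = 59
B has the highest Borda score (110).

B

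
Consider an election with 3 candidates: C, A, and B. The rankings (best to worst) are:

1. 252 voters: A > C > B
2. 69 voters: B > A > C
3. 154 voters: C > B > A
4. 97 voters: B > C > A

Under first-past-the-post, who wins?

First-place votes: C 154, A 252, B 166.
A has the most first-place votes.

A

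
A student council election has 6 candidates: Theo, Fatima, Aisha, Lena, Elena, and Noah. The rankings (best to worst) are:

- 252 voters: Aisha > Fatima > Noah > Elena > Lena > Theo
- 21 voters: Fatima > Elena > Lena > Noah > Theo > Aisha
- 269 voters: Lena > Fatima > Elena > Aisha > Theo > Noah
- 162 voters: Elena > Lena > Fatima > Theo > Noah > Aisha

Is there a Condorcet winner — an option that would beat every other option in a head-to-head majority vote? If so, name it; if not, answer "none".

none

Checking pairwise contests:
Fatima beats Theo 704–0.
Lena beats Fatima 431–273.
Fatima beats Aisha 452–252.
Elena beats Lena 435–269.
Fatima beats Elena 542–162.
Theo beats Noah 431–273.
Every option loses at least one head-to-head, so there is no Condorcet winner.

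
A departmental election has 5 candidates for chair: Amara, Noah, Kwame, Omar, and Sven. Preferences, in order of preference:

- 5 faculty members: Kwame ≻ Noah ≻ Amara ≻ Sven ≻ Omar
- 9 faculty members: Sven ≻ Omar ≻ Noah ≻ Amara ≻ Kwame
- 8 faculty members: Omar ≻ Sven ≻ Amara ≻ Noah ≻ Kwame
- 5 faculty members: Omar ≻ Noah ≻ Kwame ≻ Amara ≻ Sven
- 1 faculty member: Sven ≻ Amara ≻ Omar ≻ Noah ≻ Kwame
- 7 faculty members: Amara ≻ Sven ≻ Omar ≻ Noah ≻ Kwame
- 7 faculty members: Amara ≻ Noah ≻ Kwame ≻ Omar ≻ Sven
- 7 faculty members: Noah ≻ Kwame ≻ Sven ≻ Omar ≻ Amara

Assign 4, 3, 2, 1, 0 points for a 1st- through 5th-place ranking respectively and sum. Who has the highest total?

Noah

Amara: 5·2 + 9·1 + 8·2 + 5·1 + 1·3 + 7·4 + 7·4 + 7·0 = 99
Noah: 5·3 + 9·2 + 8·1 + 5·3 + 1·1 + 7·1 + 7·3 + 7·4 = 113
Kwame: 5·4 + 9·0 + 8·0 + 5·2 + 1·0 + 7·0 + 7·2 + 7·3 = 65
Omar: 5·0 + 9·3 + 8·4 + 5·4 + 1·2 + 7·2 + 7·1 + 7·1 = 109
Sven: 5·1 + 9·4 + 8·3 + 5·0 + 1·4 + 7·3 + 7·0 + 7·2 = 104
Noah has the highest Borda score (113).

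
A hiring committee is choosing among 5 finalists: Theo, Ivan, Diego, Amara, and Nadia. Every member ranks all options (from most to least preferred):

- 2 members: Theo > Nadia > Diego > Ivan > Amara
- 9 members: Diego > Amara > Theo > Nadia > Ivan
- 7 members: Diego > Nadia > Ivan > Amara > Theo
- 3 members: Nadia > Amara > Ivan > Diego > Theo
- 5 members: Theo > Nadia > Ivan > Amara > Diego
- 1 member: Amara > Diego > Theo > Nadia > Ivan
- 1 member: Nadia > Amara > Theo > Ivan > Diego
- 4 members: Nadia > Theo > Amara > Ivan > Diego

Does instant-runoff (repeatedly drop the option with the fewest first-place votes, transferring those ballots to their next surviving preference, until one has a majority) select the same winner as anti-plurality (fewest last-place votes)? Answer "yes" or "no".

no

Instant-runoff — R1 Theo 7, Ivan 0, Diego 16, Amara 1, Nadia 8 (Ivan out); R2 Theo 7, Diego 16, Amara 1, Nadia 8 (Amara out); R3 Theo 7, Diego 17, Nadia 8 (Diego winner). Winner: Diego.
Anti-plurality — last-place votes: Theo 10, Ivan 10, Diego 10, Amara 2, Nadia 0. Winner: Nadia.
The two methods disagree.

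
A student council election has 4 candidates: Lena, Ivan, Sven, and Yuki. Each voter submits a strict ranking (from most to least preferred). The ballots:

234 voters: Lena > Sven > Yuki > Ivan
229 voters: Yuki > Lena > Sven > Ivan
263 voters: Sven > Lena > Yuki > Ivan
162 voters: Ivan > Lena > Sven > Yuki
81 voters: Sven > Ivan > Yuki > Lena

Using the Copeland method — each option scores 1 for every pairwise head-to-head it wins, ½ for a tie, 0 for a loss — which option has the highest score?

Lena

Lena: beats Ivan, Sven, and Yuki → score 3.
Ivan: loses to Lena, Sven, and Yuki → score 0.
Sven: beats Ivan and Yuki; loses to Lena → score 2.
Yuki: beats Ivan; loses to Lena and Sven → score 1.
Lena has the best pairwise record.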